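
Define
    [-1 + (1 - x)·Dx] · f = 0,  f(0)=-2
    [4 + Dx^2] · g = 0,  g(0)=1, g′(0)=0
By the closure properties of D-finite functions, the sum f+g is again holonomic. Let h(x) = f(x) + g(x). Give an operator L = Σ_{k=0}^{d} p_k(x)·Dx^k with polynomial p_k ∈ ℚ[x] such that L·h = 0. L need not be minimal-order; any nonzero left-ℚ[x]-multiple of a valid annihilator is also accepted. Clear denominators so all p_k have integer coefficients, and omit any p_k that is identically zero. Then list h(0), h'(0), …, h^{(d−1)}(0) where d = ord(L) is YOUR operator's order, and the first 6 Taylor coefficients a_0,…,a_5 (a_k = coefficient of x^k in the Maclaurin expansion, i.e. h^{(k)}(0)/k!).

f: a_k = -2, -2, -2, -2, -2, -2, …
g: a_k = 1, 0, -2, 0, 2/3, 0, …
h₀=f+g: left-lcm gives L₀, ord ≤ 3.
L = (20 - 16·x + 8·x^2) + (-12 + 28·x - 24·x^2 + 8·x^3)·Dx + (5 - 4·x + 2·x^2)·Dx^2 + (-3 + 7·x - 6·x^2 + 2·x^3)·Dx^3  (order 3).
h: a_k = -1, -2, -4, -2, -4/3, -2, …
ICs: h(0) = -1, h′(0) = -2, h′′(0) = -8.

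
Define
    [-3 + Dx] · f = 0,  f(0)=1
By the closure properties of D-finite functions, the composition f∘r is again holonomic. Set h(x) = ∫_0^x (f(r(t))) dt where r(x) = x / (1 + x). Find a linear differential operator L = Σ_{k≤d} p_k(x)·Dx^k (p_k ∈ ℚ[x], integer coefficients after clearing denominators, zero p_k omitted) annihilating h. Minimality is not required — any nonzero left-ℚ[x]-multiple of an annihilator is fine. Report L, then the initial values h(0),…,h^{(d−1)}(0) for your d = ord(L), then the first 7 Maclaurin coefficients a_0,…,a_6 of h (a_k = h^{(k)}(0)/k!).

f: a_k = 1, 3, 9/2, 9/2, 27/8, 81/40, 81/80, …
h₀=f(r): pull back L_f along r ⇒ L₀.
∫: right-multiply L₀ by Dx.
L = -3·Dx + (1 + 2·x + x^2)·Dx^2  (order 2).
h: a_k = 0, 1, 3/2, 1/2, -3/8, 3/40, 7/80, …
ICs: h(0) = 0, h′(0) = 1.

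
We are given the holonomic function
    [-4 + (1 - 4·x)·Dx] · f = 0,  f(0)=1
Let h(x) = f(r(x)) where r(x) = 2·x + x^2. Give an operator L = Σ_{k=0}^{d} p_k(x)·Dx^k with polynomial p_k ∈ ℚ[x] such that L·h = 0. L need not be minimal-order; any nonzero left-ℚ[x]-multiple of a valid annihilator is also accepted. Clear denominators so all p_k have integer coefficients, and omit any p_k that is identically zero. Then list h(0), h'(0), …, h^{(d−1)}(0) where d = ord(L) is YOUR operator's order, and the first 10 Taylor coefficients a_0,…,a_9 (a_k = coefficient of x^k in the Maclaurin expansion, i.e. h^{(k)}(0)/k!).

f: a_k = 1, 4, 16, 64, 256, 1024, 4096, 16384, 65536, 262144, …
h₀=f(r): pull back L_f along r ⇒ L₀.
L = (8 + 8·x) + (-1 + 8·x + 4·x^2)·Dx  (order 1).
h: a_k = 1, 8, 68, 576, 4880, 41344, 350272, 2967552, 25141504, 213002240, …
ICs: h(0) = 1.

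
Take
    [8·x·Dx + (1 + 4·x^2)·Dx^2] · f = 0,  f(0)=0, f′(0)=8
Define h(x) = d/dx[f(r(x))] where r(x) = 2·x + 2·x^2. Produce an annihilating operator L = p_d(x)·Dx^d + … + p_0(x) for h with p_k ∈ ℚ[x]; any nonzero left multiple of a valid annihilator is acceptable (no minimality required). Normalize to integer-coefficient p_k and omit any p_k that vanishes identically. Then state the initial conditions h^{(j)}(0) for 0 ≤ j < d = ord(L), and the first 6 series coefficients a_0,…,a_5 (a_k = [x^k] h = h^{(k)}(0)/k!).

f: a_k = 0, 8, 0, -32/3, 0, 128/5, …
h₀=f(r): pull back L_f along r ⇒ L₀.
h₀' ⇒ L via d/dx closure of L₀.
L = (-2 + 32·x + 128·x^2 + 192·x^3 + 96·x^4) + (1 + 2·x + 16·x^2 + 64·x^3 + 80·x^4 + 32·x^5)·Dx  (order 1).
h: a_k = 16, 32, -256, -1024, 2816, 24064, …
ICs: h(0) = 16.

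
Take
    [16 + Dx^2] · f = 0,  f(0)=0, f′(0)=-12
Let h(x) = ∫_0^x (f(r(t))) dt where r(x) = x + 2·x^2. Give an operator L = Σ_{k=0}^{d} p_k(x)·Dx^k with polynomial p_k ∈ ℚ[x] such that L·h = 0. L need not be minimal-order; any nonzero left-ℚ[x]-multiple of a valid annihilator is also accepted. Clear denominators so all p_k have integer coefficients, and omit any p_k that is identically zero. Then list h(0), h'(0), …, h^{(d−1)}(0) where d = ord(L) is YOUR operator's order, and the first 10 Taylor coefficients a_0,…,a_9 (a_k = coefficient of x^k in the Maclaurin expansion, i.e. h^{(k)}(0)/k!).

f: a_k = 0, -12, 0, 32, 0, -128/5, 0, 1024/105, 0, -2048/945, …
f∘r: x↦r, Dx↦Dx/r' in L_f ⇒ L₀.
h=∫₀ˣh₀: take L = L₀·Dx.
L = (16 + 192·x + 768·x^2 + 1024·x^3)·Dx - 4·Dx^2 + (1 + 4·x)·Dx^3  (order 3).
h: a_k = 0, 0, -6, -8, 8, 192/5, 896/15, 0, -13312/105, -28672/135, …
ICs: h(0) = 0, h′(0) = 0, h′′(0) = -12.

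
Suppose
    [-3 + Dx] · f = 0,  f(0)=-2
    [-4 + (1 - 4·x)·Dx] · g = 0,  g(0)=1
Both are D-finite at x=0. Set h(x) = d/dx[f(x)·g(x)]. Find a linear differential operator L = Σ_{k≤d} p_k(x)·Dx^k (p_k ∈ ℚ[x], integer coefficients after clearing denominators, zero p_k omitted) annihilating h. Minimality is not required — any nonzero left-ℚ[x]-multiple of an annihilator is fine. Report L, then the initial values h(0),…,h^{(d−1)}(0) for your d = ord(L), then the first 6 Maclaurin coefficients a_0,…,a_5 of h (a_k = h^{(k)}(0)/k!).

f: a_k = -2, -6, -9, -9, -27/4, -81/20, …
g: a_k = 1, 4, 16, 64, 256, 1024, …
Product ⇒ symmetric product L₀, ord ≤ 1.
Differentiate: ansatz ord ≤ ord L₀ ⇒ L.
L = (65 - 168·x + 144·x^2) + (-7 + 40·x - 48·x^2)·Dx  (order 1).
h: a_k = -14, -130, -807, -4331, -86701/4, -2081067/20, …
ICs: h(0) = -14.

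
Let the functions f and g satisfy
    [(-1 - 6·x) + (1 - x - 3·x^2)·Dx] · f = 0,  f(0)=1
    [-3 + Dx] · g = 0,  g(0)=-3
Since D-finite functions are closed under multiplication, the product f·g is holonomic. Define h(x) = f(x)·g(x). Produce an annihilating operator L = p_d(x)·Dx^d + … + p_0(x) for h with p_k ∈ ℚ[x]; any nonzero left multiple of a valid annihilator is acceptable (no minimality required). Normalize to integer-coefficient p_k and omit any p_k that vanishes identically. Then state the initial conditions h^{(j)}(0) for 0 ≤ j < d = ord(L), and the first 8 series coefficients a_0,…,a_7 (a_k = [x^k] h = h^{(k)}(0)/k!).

f: a_k = 1, 1, 4, 7, 19, 40, 97, 217, …
g: a_k = -3, -9, -27/2, -27/2, -81/8, -243/40, -243/80, -729/560, …
L₀ := L_f ⊗_s L_g (sym. prod.), ord ≤ 1.
L = (4 + 3·x - 9·x^2) + (-1 + x + 3·x^2)·Dx  (order 1).
h: a_k = -3, -12, -69/2, -84, -1581/8, -4557/10, -84129/80, -169401/70, …
ICs: h(0) = -3.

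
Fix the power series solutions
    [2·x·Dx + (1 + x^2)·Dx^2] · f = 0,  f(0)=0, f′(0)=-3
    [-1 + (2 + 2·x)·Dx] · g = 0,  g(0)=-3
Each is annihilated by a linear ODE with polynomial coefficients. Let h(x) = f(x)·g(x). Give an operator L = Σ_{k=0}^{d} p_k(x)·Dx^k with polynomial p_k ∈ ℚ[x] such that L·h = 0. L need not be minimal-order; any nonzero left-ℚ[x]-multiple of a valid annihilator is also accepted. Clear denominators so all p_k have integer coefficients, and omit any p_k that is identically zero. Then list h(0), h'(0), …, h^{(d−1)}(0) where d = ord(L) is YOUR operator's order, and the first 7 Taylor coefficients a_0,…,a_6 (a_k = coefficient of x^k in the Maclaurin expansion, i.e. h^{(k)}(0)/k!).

f: a_k = 0, -3, 0, 1, 0, -3/5, 0, …
g: a_k = -3, -3/2, 3/8, -3/16, 15/128, -21/256, 63/1024, …
f·g: L₀ = L_f ⊗_s L_g, ord ≤ 2·1.
L = (3 - 4·x - x^2) + (-4 + 4·x + 12·x^2 + 4·x^3)·Dx + (4 + 8·x + 8·x^2 + 8·x^3 + 4·x^4)·Dx^2  (order 2).
h: a_k = 0, 9, 9/2, -33/8, -15/16, 1167/640, 1227/1280, …
ICs: h(0) = 0, h′(0) = 9.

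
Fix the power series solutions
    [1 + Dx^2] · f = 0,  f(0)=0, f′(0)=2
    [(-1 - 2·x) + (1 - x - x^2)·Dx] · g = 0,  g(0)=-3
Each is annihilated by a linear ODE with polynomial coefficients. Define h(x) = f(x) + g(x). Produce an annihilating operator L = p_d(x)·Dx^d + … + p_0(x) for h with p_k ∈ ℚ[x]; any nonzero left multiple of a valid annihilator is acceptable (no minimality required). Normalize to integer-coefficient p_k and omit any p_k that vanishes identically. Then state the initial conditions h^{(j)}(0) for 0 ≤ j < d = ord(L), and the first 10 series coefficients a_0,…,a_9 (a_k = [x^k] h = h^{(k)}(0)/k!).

f: a_k = 0, 2, 0, -1/3, 0, 1/60, 0, -1/2520, 0, 1/181440, …
g: a_k = -3, -3, -6, -9, -15, -24, -39, -63, -102, -165, …
h₀=f+g: left-lcm gives L₀, ord ≤ 3.
L = (-19 - 48·x - 31·x^2 - 24·x^3 - 5·x^4 - 2·x^5) + (5 - x - 4·x^2 - 7·x^3 - 6·x^4 - 3·x^5 - x^6)·Dx + (-19 - 48·x - 31·x^2 - 24·x^3 - 5·x^4 - 2·x^5)·Dx^2 + (5 - x - 4·x^2 - 7·x^3 - 6·x^4 - 3·x^5 - x^6)·Dx^3  (order 3).
h: a_k = -3, -1, -6, -28/3, -15, -1439/60, -39, -158761/2520, -102, -29937599/181440, …
ICs: h(0) = -3, h′(0) = -1, h′′(0) = -12.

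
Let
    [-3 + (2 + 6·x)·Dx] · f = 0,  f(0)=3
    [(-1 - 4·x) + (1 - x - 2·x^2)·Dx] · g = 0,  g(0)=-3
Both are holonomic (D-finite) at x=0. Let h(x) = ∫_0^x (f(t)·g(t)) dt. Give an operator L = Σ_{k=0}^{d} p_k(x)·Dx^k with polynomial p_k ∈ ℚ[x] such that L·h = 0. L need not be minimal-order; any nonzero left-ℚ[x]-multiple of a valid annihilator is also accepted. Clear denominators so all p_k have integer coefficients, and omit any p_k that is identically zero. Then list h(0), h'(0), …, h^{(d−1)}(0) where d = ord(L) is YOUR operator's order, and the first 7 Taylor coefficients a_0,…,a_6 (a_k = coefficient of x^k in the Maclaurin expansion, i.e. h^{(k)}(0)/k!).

f: a_k = 3, 9/2, -27/8, 81/16, -1215/128, 5103/256, -45927/1024, …
g: a_k = -3, -3, -9, -15, -33, -63, -129, …
L₀ := L_f ⊗_s L_g (sym. prod.), ord ≤ 1.
h=∫₀ˣh₀: take L = L₀·Dx.
L = (5 + 11·x + 18·x^2)·Dx + (-2 - 4·x + 10·x^2 + 12·x^3)·Dx^2  (order 2).
h: a_k = 0, -9, -45/4, -81/8, -1449/64, -15723/640, -31041/512, …
ICs: h(0) = 0, h′(0) = -9.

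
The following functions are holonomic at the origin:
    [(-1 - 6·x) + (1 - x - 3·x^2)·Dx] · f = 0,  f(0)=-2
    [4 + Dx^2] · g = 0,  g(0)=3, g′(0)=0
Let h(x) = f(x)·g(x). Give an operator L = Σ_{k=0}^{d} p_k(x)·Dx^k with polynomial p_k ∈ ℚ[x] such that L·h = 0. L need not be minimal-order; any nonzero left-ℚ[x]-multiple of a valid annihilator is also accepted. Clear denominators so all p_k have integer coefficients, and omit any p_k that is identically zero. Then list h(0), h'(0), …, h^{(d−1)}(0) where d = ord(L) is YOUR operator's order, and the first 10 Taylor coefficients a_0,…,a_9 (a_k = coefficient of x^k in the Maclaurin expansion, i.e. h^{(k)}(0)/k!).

f: a_k = -2, -2, -8, -14, -38, -80, -194, -434, -1016, -2318, …
g: a_k = 3, 0, -6, 0, 2, 0, -4/15, 0, 2/105, 0, …
h₀=f·g: eliminate ⇒ L₀, order ≤ 1·2.
L = (2 + 4·x + 12·x^2) + (2 + 12·x)·Dx + (-1 + x + 3·x^2)·Dx^2  (order 2).
h: a_k = -6, -6, -12, -30, -70, -160, -5542/15, -12742/15, -41116/21, -473162/105, …
ICs: h(0) = -6, h′(0) = -6.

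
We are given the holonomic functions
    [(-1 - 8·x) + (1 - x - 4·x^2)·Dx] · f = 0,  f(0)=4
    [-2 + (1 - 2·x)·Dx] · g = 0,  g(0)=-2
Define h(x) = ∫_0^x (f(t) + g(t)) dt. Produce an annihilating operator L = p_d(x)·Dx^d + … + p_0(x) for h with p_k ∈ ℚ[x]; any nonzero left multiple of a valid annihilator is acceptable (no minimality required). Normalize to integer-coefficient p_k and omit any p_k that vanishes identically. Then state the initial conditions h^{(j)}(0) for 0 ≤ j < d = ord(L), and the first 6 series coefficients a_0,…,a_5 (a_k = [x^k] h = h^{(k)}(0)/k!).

L = (12 - 48·x + 192·x^2 - 128·x^3)·Dx + (-2 - 96·x^2 + 352·x^3 - 256·x^4)·Dx^2 + (-1 + 11·x - 30·x^2 + 80·x^4 - 64·x^5)·Dx^3  (order 3).
h: a_k = 0, 2, 0, 4, 5, 84/5, …
ICs: h(0) = 0, h′(0) = 2, h′′(0) = 0.

f: a_k = 4, 4, 20, 36, 116, 260, …
g: a_k = -2, -4, -8, -16, -32, -64, …
Weyl lclm of L_f,L_g ⇒ L₀ (ord ≤ 2).
Integrate: L := L₀·Dx.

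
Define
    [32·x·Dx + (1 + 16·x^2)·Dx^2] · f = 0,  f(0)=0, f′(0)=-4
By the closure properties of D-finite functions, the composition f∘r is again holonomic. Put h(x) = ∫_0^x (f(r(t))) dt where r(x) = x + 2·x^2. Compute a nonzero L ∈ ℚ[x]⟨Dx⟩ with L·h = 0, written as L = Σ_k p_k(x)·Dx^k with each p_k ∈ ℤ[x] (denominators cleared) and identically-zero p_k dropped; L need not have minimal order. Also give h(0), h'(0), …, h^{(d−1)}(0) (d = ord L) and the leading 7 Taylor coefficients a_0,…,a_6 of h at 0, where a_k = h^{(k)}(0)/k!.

f: a_k = 0, -4, 0, 64/3, 0, -1024/5, 0, …
Change of var in L_f (x↦r) gives L₀.
h=∫h₀ ⇒ L = L₀·Dx.
L = (-4 + 32·x + 256·x^2 + 768·x^3 + 768·x^4)·Dx^2 + (1 + 4·x + 16·x^2 + 128·x^3 + 320·x^4 + 256·x^5)·Dx^3  (order 3).
h: a_k = 0, 0, -2, -8/3, 16/3, 128/5, 128/15, …
ICs: h(0) = 0, h′(0) = 0, h′′(0) = -4.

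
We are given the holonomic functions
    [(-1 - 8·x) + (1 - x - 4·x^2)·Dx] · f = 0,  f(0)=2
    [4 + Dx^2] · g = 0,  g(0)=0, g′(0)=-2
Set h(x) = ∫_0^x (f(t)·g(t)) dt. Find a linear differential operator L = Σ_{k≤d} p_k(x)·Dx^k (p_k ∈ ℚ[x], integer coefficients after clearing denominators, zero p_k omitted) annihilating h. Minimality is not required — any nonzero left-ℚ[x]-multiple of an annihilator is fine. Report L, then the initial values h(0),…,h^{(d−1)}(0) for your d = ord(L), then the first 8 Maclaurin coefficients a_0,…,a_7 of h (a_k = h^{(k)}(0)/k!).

L = (4 + 4·x + 16·x^2)·Dx + (2 + 16·x)·Dx^2 + (-1 + x + 4·x^2)·Dx^3  (order 3).
h: a_k = 0, 0, -2, -4/3, -13/3, -20/3, -86/5, -3548/105, …
ICs: h(0) = 0, h′(0) = 0, h′′(0) = -4.

f: a_k = 2, 2, 10, 18, 58, 130, 362, 882, …
g: a_k = 0, -2, 0, 4/3, 0, -4/15, 0, 8/315, …
L₀ := L_f ⊗_s L_g (sym. prod.), ord ≤ 2.
∫: right-multiply L₀ by Dx.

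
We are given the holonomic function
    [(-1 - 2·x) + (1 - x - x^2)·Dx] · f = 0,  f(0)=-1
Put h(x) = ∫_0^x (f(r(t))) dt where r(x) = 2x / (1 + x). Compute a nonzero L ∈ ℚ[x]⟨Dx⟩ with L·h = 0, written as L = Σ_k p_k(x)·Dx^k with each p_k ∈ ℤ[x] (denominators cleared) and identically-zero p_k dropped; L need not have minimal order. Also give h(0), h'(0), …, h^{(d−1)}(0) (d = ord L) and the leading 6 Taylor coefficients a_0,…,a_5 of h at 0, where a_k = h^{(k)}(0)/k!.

L = (2 + 10·x)·Dx + (-1 - x + 5·x^2 + 5·x^3)·Dx^2  (order 2).
h: a_k = 0, -1, -1, -2, -5/2, -6, …
ICs: h(0) = 0, h′(0) = -1.

f: a_k = -1, -1, -2, -3, -5, -8, …
f∘r: x↦r, Dx↦Dx/r' in L_f ⇒ L₀.
Integrate: L := L₀·Dx.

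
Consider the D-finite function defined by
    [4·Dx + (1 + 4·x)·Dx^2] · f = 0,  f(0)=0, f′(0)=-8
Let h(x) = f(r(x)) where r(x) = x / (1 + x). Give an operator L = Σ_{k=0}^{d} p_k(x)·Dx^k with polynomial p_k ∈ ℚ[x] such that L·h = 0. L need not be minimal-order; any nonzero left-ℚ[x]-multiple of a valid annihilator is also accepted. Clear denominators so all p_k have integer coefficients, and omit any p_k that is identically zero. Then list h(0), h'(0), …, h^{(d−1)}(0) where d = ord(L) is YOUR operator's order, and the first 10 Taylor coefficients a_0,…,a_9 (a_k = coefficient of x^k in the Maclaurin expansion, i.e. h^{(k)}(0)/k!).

L = (6 + 10·x)·Dx + (1 + 6·x + 5·x^2)·Dx^2  (order 2).
h: a_k = 0, -8, 24, -248/3, 312, -6248/5, 5208, -156248/7, 97656, -3906248/9, …
ICs: h(0) = 0, h′(0) = -8.

f: a_k = 0, -8, 16, -128/3, 128, -2048/5, 4096/3, -32768/7, 16384, -524288/9, …
Substitute x→r, Dx→(1/r')Dx; clear ⇒ L₀.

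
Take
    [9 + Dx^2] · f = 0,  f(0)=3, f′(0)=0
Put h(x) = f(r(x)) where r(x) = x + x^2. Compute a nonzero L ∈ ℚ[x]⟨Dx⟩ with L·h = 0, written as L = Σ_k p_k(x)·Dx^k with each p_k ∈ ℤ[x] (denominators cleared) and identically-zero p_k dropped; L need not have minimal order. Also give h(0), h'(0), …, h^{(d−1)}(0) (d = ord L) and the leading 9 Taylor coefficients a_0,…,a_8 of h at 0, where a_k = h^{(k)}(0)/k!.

f: a_k = 3, 0, -27/2, 0, 81/8, 0, -243/80, 0, 2187/4480, …
f∘r: x↦r, Dx↦Dx/r' in L_f ⇒ L₀.
L = (9 + 54·x + 108·x^2 + 72·x^3) - 2·Dx + (1 + 2·x)·Dx^2  (order 2).
h: a_k = 3, 0, -27/2, -27, -27/8, 81/2, 4617/80, 891/40, -156573/4480, …
ICs: h(0) = 3, h′(0) = 0.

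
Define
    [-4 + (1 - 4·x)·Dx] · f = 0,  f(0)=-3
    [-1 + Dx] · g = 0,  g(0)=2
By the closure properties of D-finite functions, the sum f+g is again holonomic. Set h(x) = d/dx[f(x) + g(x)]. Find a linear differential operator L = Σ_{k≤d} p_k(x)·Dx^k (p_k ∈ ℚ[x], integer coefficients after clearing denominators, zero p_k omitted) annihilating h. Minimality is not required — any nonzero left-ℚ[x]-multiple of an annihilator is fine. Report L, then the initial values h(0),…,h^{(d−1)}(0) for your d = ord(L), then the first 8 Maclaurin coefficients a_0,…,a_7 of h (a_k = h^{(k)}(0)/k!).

L = (88 + 32·x) + (-95 - 8·x + 16·x^2)·Dx + (7 - 24·x - 16·x^2)·Dx^2  (order 2).
h: a_k = -10, -94, -575, -9215/3, -184319/12, -4423679/60, -123863039/360, -3963617279/2520, …
ICs: h(0) = -10, h′(0) = -94.

f: a_k = -3, -12, -48, -192, -768, -3072, -12288, -49152, …
g: a_k = 2, 2, 1, 1/3, 1/12, 1/60, 1/360, 1/2520, …
Sum ⇒ L₀ = lclm(L_f,L_g) in ℚ(x)⟨Dx⟩.
h₀' ⇒ L via d/dx closure of L₀.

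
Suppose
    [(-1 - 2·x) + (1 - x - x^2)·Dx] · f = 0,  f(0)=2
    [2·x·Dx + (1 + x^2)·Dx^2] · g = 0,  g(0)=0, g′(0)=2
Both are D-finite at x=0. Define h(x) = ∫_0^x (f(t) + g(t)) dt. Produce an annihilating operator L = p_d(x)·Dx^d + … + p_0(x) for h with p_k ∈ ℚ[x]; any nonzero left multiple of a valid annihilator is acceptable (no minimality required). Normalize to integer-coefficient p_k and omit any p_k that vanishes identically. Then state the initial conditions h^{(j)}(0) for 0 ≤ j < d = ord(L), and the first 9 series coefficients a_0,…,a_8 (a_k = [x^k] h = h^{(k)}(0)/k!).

f: a_k = 2, 2, 4, 6, 10, 16, 26, 42, 68, …
g: a_k = 0, 2, 0, -2/3, 0, 2/5, 0, -2/7, 0, …
Weyl lclm of L_f,L_g ⇒ L₀ (ord ≤ 3).
h=∫h₀ ⇒ L = L₀·Dx.
L = (-4 + 16·x + 64·x^2 + 72·x^3 + 66·x^4 + 6·x^6)·Dx^2 + (10 + 24·x + 28·x^2 + 60·x^3 + 65·x^4 + 50·x^5 + 3·x^6 + 6·x^7)·Dx^3 + (-2 - 2·x - 2·x^2 + 8·x^3 + 5·x^4 + 11·x^5 + 6·x^6 + x^7 + x^8)·Dx^4  (order 4).
h: a_k = 0, 2, 2, 4/3, 4/3, 2, 41/15, 26/7, 73/14, …
ICs: h(0) = 0, h′(0) = 2, h′′(0) = 4, h′′′(0) = 8.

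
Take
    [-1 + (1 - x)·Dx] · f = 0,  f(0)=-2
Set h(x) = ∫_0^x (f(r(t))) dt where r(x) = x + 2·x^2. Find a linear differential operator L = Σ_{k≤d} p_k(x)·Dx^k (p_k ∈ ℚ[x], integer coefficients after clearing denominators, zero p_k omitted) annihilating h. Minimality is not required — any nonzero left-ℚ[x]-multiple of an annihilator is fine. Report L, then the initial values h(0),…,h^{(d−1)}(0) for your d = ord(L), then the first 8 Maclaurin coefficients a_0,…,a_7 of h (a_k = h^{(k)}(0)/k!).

f: a_k = -2, -2, -2, -2, -2, -2, -2, -2, …
f∘r: x↦r, Dx↦Dx/r' in L_f ⇒ L₀.
∫: right-multiply L₀ by Dx.
L = (1 + 4·x)·Dx + (-1 + x + 2·x^2)·Dx^2  (order 2).
h: a_k = 0, -2, -1, -2, -5/2, -22/5, -7, -86/7, …
ICs: h(0) = 0, h′(0) = -2.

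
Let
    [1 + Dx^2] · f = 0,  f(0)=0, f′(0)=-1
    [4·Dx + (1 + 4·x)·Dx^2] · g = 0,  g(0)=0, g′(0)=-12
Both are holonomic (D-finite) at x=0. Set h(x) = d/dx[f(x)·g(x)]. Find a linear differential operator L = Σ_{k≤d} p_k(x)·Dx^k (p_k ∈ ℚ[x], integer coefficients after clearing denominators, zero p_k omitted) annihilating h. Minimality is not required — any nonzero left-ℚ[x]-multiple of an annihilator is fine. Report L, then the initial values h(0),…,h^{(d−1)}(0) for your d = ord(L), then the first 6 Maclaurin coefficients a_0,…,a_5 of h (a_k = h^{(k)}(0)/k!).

L = (-12355 - 1064·x - 6288·x^2 - 16128·x^3 - 13568·x^4 + 6144·x^5 + 4096·x^6) + (-3384 - 15968·x - 14080·x^2 - 15360·x^3 + 10240·x^4 + 8192·x^5)·Dx + (-12502 - 2384·x - 10016·x^2 - 19968·x^3 - 14848·x^4 + 12288·x^5 + 8192·x^6)·Dx^2 + (-3384 - 15968·x - 14080·x^2 - 15360·x^3 + 10240·x^4 + 8192·x^5)·Dx^3 + (-147 - 1320·x - 3728·x^2 - 3840·x^3 - 1280·x^4 + 6144·x^5 + 4096·x^6)·Dx^4  (order 4).
h: a_k = 0, 24, -72, 248, -940, 3623, …
ICs: h(0) = 0, h′(0) = 24, h′′(0) = -144, h′′′(0) = 1488.

f: a_k = 0, -1, 0, 1/6, 0, -1/120, …
g: a_k = 0, -12, 24, -64, 192, -3072/5, …
L₀ := L_f ⊗_s L_g (sym. prod.), ord ≤ 4.
h=h₀': d/dx-closure on L₀ ⇒ L.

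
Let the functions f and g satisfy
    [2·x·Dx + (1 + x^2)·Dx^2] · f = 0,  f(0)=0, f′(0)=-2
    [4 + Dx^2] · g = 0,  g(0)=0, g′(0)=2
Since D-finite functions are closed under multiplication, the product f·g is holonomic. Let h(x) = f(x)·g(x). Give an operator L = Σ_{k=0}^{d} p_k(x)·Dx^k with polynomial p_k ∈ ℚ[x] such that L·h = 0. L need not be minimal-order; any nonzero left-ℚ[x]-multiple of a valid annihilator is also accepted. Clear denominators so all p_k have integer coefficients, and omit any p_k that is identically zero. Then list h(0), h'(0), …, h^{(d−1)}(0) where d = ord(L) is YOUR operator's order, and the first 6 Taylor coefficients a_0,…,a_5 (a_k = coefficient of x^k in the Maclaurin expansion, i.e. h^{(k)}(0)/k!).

f: a_k = 0, -2, 0, 2/3, 0, -2/5, …
g: a_k = 0, 2, 0, -4/3, 0, 4/15, …
Sym-product of L_f,L_g gives L₀ (≤ ord 4).
L = (160 + 464·x^2 + 464·x^4 + 256·x^6 + 64·x^8) + (96·x + 224·x^3 + 192·x^5 + 64·x^7)·Dx + (60 + 188·x^2 + 216·x^4 + 128·x^6 + 32·x^8)·Dx^2 + (24·x + 56·x^3 + 48·x^5 + 16·x^7)·Dx^3 + (5 + 18·x^2 + 25·x^4 + 16·x^6 + 4·x^8)·Dx^4  (order 4).
h: a_k = 0, 0, -4, 0, 4, 0, …
ICs: h(0) = 0, h′(0) = 0, h′′(0) = -8, h′′′(0) = 0.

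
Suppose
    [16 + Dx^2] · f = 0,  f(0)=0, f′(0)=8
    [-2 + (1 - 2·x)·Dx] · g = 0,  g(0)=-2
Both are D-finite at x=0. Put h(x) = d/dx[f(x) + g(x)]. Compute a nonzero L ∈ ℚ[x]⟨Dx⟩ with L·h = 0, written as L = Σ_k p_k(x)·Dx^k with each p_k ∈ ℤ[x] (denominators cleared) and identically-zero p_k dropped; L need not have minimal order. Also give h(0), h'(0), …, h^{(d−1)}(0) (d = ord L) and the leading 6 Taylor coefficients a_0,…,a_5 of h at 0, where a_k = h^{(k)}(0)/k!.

f: a_k = 0, 8, 0, -64/3, 0, 256/15, …
g: a_k = -2, -4, -8, -16, -32, -64, …
h₀=f+g: left-lcm gives L₀, ord ≤ 3.
Derive L from L₀ (diff closure).
L = (512 - 512·x + 512·x^2) + (-80 + 288·x - 384·x^2 + 256·x^3)·Dx + (32 - 32·x + 32·x^2)·Dx^2 + (-5 + 18·x - 24·x^2 + 16·x^3)·Dx^3  (order 3).
h: a_k = 4, -16, -112, -128, -704/3, -768, …
ICs: h(0) = 4, h′(0) = -16, h′′(0) = -224.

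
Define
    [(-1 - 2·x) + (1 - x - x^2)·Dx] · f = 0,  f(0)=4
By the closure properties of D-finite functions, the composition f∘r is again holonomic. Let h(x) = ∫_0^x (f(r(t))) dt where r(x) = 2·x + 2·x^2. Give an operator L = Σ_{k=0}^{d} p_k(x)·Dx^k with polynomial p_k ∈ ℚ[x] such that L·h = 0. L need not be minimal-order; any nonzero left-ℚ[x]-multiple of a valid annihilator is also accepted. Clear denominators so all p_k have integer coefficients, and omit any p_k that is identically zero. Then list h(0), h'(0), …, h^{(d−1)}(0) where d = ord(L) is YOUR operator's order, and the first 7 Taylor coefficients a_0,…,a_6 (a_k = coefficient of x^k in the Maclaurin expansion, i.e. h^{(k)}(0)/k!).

L = (2 + 12·x + 24·x^2 + 16·x^3)·Dx + (-1 + 2·x + 6·x^2 + 8·x^3 + 4·x^4)·Dx^2  (order 2).
h: a_k = 0, 4, 4, 40/3, 40, 128, 432, …
ICs: h(0) = 0, h′(0) = 4.

f: a_k = 4, 4, 8, 12, 20, 32, 52, …
f∘r: x↦r, Dx↦Dx/r' in L_f ⇒ L₀.
h=∫₀ˣh₀: take L = L₀·Dx.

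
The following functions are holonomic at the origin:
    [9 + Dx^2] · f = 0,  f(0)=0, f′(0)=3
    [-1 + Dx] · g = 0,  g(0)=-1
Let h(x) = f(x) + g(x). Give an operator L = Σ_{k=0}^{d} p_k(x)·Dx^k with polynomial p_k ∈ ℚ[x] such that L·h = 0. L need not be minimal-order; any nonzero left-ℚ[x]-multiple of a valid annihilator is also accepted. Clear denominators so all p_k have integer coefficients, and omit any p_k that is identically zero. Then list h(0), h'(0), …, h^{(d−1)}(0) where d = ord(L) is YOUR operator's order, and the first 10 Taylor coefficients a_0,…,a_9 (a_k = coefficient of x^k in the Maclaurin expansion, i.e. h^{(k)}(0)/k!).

L = -9 + 9·Dx - Dx^2 + Dx^3  (order 3).
h: a_k = -1, 2, -1/2, -14/3, -1/24, 121/60, -1/720, -547/1260, -1/40320, 9841/181440, …
ICs: h(0) = -1, h′(0) = 2, h′′(0) = -1.

f: a_k = 0, 3, 0, -9/2, 0, 81/40, 0, -243/560, 0, 243/4480, …
g: a_k = -1, -1, -1/2, -1/6, -1/24, -1/120, -1/720, -1/5040, -1/40320, -1/362880, …
Weyl lclm of L_f,L_g ⇒ L₀ (ord ≤ 3).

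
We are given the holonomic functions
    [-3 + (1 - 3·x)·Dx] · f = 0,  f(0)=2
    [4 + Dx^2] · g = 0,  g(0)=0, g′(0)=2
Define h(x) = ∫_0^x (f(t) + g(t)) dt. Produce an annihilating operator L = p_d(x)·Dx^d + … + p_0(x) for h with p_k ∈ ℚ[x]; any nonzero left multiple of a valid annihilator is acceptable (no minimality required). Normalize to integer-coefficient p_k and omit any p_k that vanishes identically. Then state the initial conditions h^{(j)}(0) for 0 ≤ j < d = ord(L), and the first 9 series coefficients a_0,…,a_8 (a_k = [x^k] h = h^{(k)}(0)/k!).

L = (348 - 144·x + 216·x^2)·Dx + (-44 + 180·x - 216·x^2 + 216·x^3)·Dx^2 + (87 - 36·x + 54·x^2)·Dx^3 + (-11 + 45·x - 54·x^2 + 54·x^3)·Dx^4  (order 4).
h: a_k = 0, 2, 4, 6, 79/6, 162/5, 3647/45, 1458/7, 688901/1260, …
ICs: h(0) = 0, h′(0) = 2, h′′(0) = 8, h′′′(0) = 36.

f: a_k = 2, 6, 18, 54, 162, 486, 1458, 4374, 13122, …
g: a_k = 0, 2, 0, -4/3, 0, 4/15, 0, -8/315, 0, …
f+g: L₀ = lclm(L_f,L_g), ord ≤ 1+2.
∫: right-multiply L₀ by Dx.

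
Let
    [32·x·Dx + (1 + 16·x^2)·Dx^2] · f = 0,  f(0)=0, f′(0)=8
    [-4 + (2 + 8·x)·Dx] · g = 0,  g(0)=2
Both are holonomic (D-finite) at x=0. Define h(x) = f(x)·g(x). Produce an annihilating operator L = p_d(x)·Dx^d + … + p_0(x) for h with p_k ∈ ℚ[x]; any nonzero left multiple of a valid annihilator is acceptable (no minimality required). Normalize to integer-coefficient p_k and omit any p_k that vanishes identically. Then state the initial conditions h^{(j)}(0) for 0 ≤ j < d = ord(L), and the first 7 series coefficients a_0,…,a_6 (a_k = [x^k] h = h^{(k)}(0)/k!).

f: a_k = 0, 8, 0, -128/3, 0, 2048/5, 0, …
g: a_k = 2, 4, -4, 8, -20, 56, -168, …
f·g: L₀ = L_f ⊗_s L_g, ord ≤ 2·1.
L = (12 - 64·x - 64·x^2) + (-4 + 16·x + 192·x^2 + 256·x^3)·Dx + (1 + 8·x + 32·x^2 + 128·x^3 + 256·x^4)·Dx^2  (order 2).
h: a_k = 0, 16, 32, -352/3, -320/3, 12448/15, 26176/15, …
ICs: h(0) = 0, h′(0) = 16.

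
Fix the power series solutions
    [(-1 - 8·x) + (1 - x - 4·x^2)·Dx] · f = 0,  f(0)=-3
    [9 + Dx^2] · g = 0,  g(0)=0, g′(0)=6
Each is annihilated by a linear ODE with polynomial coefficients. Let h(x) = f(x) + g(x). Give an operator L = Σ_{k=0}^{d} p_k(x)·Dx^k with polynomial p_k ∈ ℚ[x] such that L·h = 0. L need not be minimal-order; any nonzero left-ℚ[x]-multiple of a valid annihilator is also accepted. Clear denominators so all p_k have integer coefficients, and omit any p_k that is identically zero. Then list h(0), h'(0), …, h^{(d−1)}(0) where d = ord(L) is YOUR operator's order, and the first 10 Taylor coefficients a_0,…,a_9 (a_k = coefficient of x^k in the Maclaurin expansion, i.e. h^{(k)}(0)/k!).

L = (567 + 4806·x + 3321·x^2 + 9936·x^3 + 6480·x^4 + 10368·x^5) + (-171 + 117·x + 441·x^2 - 135·x^3 + 540·x^4 + 3888·x^5 + 5184·x^6)·Dx + (63 + 534·x + 369·x^2 + 1104·x^3 + 720·x^4 + 1152·x^5)·Dx^2 + (-19 + 13·x + 49·x^2 - 15·x^3 + 60·x^4 + 432·x^5 + 576·x^6)·Dx^3  (order 3).
h: a_k = -3, 3, -15, -36, -87, -3819/20, -543, -370683/280, -3495, -19682637/2240, …
ICs: h(0) = -3, h′(0) = 3, h′′(0) = -30.

f: a_k = -3, -3, -15, -27, -87, -195, -543, -1323, -3495, -8787, …
g: a_k = 0, 6, 0, -9, 0, 81/20, 0, -243/280, 0, 243/2240, …
Weyl lclm of L_f,L_g ⇒ L₀ (ord ≤ 3).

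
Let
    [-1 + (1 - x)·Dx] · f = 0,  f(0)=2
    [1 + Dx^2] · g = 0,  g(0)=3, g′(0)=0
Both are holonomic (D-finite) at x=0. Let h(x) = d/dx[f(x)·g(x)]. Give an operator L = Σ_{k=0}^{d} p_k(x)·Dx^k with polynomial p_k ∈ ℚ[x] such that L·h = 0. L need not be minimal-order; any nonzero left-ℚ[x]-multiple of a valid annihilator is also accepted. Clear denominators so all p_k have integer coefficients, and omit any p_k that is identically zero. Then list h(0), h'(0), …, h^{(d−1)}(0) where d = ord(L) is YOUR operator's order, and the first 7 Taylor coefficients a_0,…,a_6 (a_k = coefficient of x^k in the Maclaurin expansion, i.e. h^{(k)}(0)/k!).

L = (-1 - 2·x + x^2) + (-2 + 2·x)·Dx + (1 - 2·x + x^2)·Dx^2  (order 2).
h: a_k = 6, 6, 9, 13, 65/4, 389/20, 2723/120, …
ICs: h(0) = 6, h′(0) = 6.

f: a_k = 2, 2, 2, 2, 2, 2, 2, …
g: a_k = 3, 0, -3/2, 0, 1/8, 0, -1/240, …
Product ⇒ symmetric product L₀, ord ≤ 2.
Derive L from L₀ (diff closure).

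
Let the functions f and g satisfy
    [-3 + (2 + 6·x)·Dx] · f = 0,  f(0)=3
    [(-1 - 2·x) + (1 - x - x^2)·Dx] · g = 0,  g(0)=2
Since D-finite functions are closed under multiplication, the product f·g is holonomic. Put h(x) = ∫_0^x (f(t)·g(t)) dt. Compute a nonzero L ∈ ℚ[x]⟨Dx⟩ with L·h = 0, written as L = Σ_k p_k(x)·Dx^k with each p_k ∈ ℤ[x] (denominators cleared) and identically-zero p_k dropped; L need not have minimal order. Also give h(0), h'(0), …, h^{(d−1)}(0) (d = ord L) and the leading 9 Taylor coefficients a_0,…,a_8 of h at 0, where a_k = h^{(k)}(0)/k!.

L = (5 + 7·x + 9·x^2)·Dx + (-2 - 4·x + 8·x^2 + 6·x^3)·Dx^2  (order 2).
h: a_k = 0, 6, 15/2, 19/4, 315/32, 2217/320, 4859/256, 30117/3584, 393363/8192, …
ICs: h(0) = 0, h′(0) = 6.

f: a_k = 3, 9/2, -27/8, 81/16, -1215/128, 5103/256, -45927/1024, 216513/2048, -8444007/32768, …
g: a_k = 2, 2, 4, 6, 10, 16, 26, 42, 68, …
f·g: L₀ = L_f ⊗_s L_g, ord ≤ 1·1.
Integrate: L := L₀·Dx.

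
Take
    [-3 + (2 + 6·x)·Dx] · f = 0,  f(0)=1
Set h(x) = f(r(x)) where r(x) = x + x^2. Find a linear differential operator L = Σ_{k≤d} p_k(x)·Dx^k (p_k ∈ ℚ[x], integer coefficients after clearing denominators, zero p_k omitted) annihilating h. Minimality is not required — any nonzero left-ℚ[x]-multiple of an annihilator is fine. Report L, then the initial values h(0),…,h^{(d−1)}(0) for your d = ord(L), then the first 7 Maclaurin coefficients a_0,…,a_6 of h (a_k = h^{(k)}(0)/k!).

f: a_k = 1, 3/2, -9/8, 27/16, -405/128, 1701/256, -15309/1024, …
h₀=f(r): pull back L_f along r ⇒ L₀.
L = (-3 - 6·x) + (2 + 6·x + 6·x^2)·Dx  (order 1).
h: a_k = 1, 3/2, 3/8, -9/16, 99/128, -243/256, 999/1024, …
ICs: h(0) = 1.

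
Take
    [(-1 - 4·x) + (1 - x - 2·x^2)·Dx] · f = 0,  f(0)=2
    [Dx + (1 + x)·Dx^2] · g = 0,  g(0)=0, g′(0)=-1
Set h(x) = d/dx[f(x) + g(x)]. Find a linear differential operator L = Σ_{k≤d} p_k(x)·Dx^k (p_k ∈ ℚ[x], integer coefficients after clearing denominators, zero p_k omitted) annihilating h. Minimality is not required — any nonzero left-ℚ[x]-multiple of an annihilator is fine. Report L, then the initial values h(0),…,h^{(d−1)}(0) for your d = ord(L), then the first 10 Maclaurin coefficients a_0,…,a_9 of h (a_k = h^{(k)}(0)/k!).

L = (42 + 144·x + 144·x^2 + 96·x^3) + (28 + 172·x + 312·x^2 + 328·x^3 + 160·x^4)·Dx + (-7 - 14·x + 5·x^2 + 56·x^3 + 76·x^4 + 32·x^5)·Dx^2  (order 2).
h: a_k = 1, 13, 29, 89, 209, 517, 1189, 2737, 6137, 13661, …
ICs: h(0) = 1, h′(0) = 13.

f: a_k = 2, 2, 6, 10, 22, 42, 86, 170, 342, 682, …
g: a_k = 0, -1, 1/2, -1/3, 1/4, -1/5, 1/6, -1/7, 1/8, -1/9, …
L₀ := lclm(L_f,L_g); ord L₀ ≤ 1+2.
h₀' ⇒ L via d/dx closure of L₀.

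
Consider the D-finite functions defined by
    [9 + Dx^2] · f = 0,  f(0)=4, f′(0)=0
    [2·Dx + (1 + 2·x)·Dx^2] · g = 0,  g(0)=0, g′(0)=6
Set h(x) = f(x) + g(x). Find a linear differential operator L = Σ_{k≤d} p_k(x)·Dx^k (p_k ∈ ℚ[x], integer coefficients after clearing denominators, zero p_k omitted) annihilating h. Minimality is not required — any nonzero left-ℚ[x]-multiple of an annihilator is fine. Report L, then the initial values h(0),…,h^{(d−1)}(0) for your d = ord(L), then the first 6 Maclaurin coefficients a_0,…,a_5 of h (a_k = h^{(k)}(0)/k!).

f: a_k = 4, 0, -18, 0, 27/2, 0, …
g: a_k = 0, 6, -6, 8, -12, 96/5, …
f+g: L₀ = lclm(L_f,L_g), ord ≤ 2+2.
L = (594 + 648·x + 648·x^2)·Dx + (153 + 630·x + 972·x^2 + 648·x^3)·Dx^2 + (66 + 72·x + 72·x^2)·Dx^3 + (17 + 70·x + 108·x^2 + 72·x^3)·Dx^4  (order 4).
h: a_k = 4, 6, -24, 8, 3/2, 96/5, …
ICs: h(0) = 4, h′(0) = 6, h′′(0) = -48, h′′′(0) = 48.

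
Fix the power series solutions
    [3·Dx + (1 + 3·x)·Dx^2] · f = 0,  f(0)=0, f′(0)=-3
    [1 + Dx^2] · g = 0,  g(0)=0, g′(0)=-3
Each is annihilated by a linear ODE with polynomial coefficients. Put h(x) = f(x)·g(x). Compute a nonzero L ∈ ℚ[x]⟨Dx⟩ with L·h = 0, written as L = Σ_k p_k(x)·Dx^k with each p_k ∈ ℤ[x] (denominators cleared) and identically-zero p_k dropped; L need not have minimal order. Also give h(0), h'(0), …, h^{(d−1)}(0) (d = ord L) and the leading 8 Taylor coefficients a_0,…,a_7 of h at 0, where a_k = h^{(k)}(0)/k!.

f: a_k = 0, -3, 9/2, -9, 81/4, -243/5, 243/2, -2187/7, …
g: a_k = 0, -3, 0, 1/2, 0, -1/40, 0, 1/1680, …
Sym-product of L_f,L_g gives L₀ (≤ ord 4).
L = (-203 - 222·x - 189·x^2 + 432·x^3 + 324·x^4) + (-84 - 108·x + 648·x^2 + 648·x^3)·Dx + (-208 - 228·x - 54·x^2 + 864·x^3 + 648·x^4)·Dx^2 + (-84 - 108·x + 648·x^2 + 648·x^3)·Dx^3 + (-5 - 6·x + 135·x^2 + 432·x^3 + 324·x^4)·Dx^4  (order 4).
h: a_k = 0, 0, 9, -27/2, 51/2, -117/2, 1131/8, -28359/80, …
ICs: h(0) = 0, h′(0) = 0, h′′(0) = 18, h′′′(0) = -81.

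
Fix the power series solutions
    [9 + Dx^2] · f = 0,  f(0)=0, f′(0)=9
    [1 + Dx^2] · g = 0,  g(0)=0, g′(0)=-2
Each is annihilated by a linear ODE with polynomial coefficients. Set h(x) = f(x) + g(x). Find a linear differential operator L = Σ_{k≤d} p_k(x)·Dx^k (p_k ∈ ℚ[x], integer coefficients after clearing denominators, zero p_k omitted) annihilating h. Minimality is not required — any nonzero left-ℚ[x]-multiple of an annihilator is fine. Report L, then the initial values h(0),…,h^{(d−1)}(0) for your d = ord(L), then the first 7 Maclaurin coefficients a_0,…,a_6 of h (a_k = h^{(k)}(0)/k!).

L = 9 + 10·Dx^2 + Dx^4  (order 4).
h: a_k = 0, 7, 0, -79/6, 0, 727/120, 0, …
ICs: h(0) = 0, h′(0) = 7, h′′(0) = 0, h′′′(0) = -79.

f: a_k = 0, 9, 0, -27/2, 0, 243/40, 0, …
g: a_k = 0, -2, 0, 1/3, 0, -1/60, 0, …
h₀=f+g: left-lcm gives L₀, ord ≤ 4.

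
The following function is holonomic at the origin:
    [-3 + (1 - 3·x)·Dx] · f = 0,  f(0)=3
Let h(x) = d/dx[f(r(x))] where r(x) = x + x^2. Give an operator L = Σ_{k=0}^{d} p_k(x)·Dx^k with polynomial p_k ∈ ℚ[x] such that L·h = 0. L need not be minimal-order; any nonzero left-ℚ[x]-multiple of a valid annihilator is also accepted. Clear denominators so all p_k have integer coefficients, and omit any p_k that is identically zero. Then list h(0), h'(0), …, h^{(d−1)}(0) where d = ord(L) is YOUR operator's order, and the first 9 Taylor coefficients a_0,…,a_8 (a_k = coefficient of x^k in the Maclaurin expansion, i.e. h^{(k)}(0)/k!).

L = (8 + 18·x + 18·x^2) + (-1 + x + 9·x^2 + 6·x^3)·Dx  (order 1).
h: a_k = 9, 72, 405, 2052, 9720, 44226, 195615, 847584, 3615111, …
ICs: h(0) = 9.

f: a_k = 3, 9, 27, 81, 243, 729, 2187, 6561, 19683, …
h₀=f(r): pull back L_f along r ⇒ L₀.
Derive L from L₀ (diff closure).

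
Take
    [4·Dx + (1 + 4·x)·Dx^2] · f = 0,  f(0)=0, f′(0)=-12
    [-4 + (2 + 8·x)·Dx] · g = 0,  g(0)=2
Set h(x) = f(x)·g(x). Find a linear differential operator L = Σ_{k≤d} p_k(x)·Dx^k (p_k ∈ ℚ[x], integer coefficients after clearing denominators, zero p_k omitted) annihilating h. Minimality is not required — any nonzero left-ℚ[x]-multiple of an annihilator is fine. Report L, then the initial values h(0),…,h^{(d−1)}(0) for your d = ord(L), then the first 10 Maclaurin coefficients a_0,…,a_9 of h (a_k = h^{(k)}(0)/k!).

f: a_k = 0, -12, 24, -64, 192, -3072/5, 2048, -49152/7, 24576, -262144/3, …
g: a_k = 2, 4, -4, 8, -20, 56, -168, 528, -1716, 5720, …
f·g: L₀ = L_f ⊗_s L_g, ord ≤ 2·1.
L = 4 + (1 + 8·x + 16·x^2)·Dx^2  (order 2).
h: a_k = 0, -24, 0, 16, -64, 1136/5, -3968/5, 97376/35, -344192/35, 736432/21, …
ICs: h(0) = 0, h′(0) = -24.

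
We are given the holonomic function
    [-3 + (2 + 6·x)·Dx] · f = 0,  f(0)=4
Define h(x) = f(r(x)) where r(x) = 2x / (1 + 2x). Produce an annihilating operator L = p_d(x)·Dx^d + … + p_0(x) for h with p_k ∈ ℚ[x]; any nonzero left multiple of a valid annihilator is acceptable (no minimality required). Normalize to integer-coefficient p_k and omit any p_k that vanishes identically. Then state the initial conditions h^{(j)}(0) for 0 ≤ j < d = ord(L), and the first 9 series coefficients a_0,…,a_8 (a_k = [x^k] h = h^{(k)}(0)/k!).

f: a_k = 4, 6, -9/2, 27/4, -405/32, 1701/64, -15309/256, 72171/512, -2814669/8192, …
f∘r: x↦r, Dx↦Dx/r' in L_f ⇒ L₀.
L = -3 + (1 + 10·x + 16·x^2)·Dx  (order 1).
h: a_k = 4, 12, -42, 174, -1677/2, 9069/2, -106305/4, 658335/4, -33903165/32, …
ICs: h(0) = 4.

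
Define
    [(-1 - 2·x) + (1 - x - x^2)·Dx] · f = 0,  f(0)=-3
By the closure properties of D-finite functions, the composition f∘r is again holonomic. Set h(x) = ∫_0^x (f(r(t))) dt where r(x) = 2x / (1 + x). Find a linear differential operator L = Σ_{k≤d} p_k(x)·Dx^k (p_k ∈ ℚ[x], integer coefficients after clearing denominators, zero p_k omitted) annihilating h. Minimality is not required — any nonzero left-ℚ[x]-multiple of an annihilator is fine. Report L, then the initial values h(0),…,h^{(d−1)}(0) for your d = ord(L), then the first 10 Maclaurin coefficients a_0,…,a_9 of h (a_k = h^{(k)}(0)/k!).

f: a_k = -3, -3, -6, -9, -15, -24, -39, -63, -102, -165, …
Change of var in L_f (x↦r) gives L₀.
h=∫h₀ ⇒ L = L₀·Dx.
L = (2 + 10·x)·Dx + (-1 - x + 5·x^2 + 5·x^3)·Dx^2  (order 2).
h: a_k = 0, -3, -3, -6, -15/2, -18, -25, -450/7, -375/4, -250, …
ICs: h(0) = 0, h′(0) = -3.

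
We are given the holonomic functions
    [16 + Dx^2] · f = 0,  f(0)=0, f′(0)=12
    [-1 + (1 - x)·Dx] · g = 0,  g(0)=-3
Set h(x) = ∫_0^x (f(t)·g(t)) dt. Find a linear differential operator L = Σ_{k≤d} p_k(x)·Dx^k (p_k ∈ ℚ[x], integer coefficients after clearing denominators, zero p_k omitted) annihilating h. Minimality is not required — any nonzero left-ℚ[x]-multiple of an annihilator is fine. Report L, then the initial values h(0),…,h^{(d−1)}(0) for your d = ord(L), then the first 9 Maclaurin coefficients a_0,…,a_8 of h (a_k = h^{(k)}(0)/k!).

f: a_k = 0, 12, 0, -32, 0, 128/5, 0, -1024/105, 0, …
g: a_k = -3, -3, -3, -3, -3, -3, -3, -3, -3, …
h₀=f·g: eliminate ⇒ L₀, order ≤ 2·1.
∫: right-multiply L₀ by Dx.
L = (-16 + 16·x)·Dx + 2·Dx^2 + (-1 + x)·Dx^3  (order 3).
h: a_k = 0, 0, -18, -12, 15, 12, -14/5, -12/5, 109/70, …
ICs: h(0) = 0, h′(0) = 0, h′′(0) = -36.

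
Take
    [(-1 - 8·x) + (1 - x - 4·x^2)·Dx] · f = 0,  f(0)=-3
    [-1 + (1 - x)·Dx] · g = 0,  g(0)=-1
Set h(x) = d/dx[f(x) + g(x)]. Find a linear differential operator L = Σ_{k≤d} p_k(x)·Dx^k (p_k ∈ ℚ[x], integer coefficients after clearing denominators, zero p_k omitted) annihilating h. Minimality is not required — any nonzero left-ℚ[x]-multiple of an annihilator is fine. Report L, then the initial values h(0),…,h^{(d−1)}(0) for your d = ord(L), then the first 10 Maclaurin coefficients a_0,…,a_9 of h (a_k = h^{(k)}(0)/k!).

f: a_k = -3, -3, -15, -27, -87, -195, -543, -1323, -3495, -8787, …
g: a_k = -1, -1, -1, -1, -1, -1, -1, -1, -1, -1, …
h₀=f+g: left-lcm gives L₀, ord ≤ 2.
h=h₀': d/dx-closure on L₀ ⇒ L.
L = (-6 - 96·x - 384·x^3 + 96·x^4) + (6 + 42·x - 24·x^2 + 144·x^3 - 372·x^4 + 96·x^5)·Dx + (-1 + 2·x - 9·x^2 + 24·x^3 + 28·x^4 - 60·x^5 + 16·x^6)·Dx^2  (order 2).
h: a_k = -4, -32, -84, -352, -980, -3264, -9268, -27968, -79092, -227680, …
ICs: h(0) = -4, h′(0) = -32.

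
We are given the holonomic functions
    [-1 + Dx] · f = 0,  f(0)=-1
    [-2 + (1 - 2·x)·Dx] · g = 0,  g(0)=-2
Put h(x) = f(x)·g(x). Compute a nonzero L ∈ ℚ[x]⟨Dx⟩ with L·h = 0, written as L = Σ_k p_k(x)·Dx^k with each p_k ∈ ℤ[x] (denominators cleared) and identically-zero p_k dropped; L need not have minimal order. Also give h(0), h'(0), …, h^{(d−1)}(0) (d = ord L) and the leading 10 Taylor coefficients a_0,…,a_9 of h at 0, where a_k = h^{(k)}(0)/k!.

f: a_k = -1, -1, -1/2, -1/6, -1/24, -1/120, -1/720, -1/5040, -1/40320, -1/362880, …
g: a_k = -2, -4, -8, -16, -32, -64, -128, -256, -512, -1024, …
h₀=f·g: eliminate ⇒ L₀, order ≤ 1·1.
L = (3 - 2·x) + (-1 + 2·x)·Dx  (order 1).
h: a_k = 2, 6, 13, 79/3, 211/4, 6331/60, 75973/360, 354541/840, 17017969/20160, 306323443/181440, …
ICs: h(0) = 2.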